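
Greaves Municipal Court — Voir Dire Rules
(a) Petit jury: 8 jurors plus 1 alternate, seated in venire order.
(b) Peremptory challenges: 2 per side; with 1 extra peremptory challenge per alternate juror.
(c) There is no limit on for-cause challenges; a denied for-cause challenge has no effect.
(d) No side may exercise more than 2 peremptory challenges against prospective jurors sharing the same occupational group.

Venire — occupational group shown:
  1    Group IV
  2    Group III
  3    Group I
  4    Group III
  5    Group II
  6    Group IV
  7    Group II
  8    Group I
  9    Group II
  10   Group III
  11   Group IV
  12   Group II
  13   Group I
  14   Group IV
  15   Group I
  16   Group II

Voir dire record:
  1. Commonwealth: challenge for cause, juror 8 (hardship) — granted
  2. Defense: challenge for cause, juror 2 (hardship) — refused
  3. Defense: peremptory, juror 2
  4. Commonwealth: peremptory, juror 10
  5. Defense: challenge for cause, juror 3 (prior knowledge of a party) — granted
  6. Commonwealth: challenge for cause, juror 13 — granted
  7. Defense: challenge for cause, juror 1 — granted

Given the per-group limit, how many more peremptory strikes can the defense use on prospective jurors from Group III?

1

Defense peremptories so far: #2 — 1 of 3 used, 2 left overall.
Against Group III: #2 — 1 used; per-group cap 2 leaves 1.
Binding limit: min(2, 1) = 1.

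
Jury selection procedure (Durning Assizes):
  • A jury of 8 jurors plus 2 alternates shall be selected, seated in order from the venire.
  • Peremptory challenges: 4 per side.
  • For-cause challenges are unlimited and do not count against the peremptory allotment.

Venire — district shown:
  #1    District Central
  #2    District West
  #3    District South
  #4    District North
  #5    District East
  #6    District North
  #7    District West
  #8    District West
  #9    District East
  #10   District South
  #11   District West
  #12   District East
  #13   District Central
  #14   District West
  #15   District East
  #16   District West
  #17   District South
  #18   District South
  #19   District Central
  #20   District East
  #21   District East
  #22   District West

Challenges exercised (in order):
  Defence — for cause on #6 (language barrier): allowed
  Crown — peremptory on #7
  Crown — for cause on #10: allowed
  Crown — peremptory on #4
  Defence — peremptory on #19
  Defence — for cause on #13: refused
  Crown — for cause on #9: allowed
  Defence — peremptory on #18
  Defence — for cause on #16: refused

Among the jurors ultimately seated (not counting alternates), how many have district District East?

Removed: #4, #6, #7, #9, #10, #18, #19.
Seated jurors 1–8: #1, #2, #3, #5, #8, #11, #12, #13 (alternates #14, #15 not counted).
Of those, in District East: #5, #12 → 2.

2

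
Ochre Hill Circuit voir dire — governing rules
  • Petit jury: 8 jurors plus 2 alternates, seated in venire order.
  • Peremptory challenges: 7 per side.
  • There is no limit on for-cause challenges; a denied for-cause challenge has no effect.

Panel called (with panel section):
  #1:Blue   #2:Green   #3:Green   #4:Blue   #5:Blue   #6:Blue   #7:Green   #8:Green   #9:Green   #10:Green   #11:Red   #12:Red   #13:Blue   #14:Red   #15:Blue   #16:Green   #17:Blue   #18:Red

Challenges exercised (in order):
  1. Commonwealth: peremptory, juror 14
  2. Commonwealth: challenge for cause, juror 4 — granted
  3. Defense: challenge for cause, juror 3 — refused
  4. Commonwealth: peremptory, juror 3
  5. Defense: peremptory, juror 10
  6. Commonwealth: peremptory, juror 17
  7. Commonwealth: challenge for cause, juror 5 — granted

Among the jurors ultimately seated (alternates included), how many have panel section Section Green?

4

Removed: #3, #4, #5, #10, #14, #17.
Seated (10 incl. alternates): #1, #2, #6, #7, #8, #9, #11, #12, #13, #15.
Of those, in Section Green: #2, #7, #8, #9 → 4.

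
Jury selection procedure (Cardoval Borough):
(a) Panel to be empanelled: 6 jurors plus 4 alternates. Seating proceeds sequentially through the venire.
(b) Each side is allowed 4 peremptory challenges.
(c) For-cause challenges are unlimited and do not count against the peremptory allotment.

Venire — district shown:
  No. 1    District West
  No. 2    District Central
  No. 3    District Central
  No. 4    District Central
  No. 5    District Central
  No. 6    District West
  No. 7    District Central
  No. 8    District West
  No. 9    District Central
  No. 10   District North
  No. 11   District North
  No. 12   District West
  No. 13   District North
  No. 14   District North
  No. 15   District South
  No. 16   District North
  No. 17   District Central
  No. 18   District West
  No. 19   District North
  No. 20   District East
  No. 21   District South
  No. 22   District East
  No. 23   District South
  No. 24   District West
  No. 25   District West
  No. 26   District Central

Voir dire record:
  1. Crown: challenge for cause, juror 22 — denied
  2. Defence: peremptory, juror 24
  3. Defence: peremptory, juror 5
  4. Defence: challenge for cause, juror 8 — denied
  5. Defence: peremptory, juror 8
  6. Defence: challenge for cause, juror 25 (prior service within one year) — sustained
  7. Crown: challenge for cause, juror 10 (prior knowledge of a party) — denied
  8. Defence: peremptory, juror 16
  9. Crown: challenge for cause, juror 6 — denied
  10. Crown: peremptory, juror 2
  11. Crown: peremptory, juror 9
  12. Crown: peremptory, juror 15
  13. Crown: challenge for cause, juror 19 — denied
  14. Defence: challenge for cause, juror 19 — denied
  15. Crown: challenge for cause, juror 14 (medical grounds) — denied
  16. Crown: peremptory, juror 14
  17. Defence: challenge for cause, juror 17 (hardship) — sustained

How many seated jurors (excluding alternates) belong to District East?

Removed: #2, #5, #8, #9, #14, #15, #16, #17, #24, #25.
Seated jurors 1–6: #1, #3, #4, #6, #7, #10 (alternates #11, #12, #13, #18 not counted).
None of those are in District East → 0.

0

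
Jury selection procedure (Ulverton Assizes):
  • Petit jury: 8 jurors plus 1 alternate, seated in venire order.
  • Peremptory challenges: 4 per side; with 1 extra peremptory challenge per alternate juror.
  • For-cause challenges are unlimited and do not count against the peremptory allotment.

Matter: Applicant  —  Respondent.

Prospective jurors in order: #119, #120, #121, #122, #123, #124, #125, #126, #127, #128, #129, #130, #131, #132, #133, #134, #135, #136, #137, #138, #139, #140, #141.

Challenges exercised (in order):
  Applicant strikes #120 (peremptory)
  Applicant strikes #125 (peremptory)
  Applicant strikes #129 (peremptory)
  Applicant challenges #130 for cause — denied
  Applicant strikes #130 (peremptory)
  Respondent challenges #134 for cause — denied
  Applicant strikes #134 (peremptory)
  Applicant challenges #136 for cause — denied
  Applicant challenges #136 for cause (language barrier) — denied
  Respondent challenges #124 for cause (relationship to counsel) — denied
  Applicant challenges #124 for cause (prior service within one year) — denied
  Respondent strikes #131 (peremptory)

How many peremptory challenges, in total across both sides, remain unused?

4

Applicant allotment: 4 base + 1 × 1 alternate = 5. Respondent allotment: 4 base + 1 × 1 alternate = 5.
Applicant peremptories used: #120, #125, #129, #130, #134 — 5 (for-cause on #130, #136, #136, #124 don't count).
Respondent peremptories used: #131 — 1 (for-cause on #134, #124 don't count).
Remaining: (5 − 5) + (5 − 1) = 4.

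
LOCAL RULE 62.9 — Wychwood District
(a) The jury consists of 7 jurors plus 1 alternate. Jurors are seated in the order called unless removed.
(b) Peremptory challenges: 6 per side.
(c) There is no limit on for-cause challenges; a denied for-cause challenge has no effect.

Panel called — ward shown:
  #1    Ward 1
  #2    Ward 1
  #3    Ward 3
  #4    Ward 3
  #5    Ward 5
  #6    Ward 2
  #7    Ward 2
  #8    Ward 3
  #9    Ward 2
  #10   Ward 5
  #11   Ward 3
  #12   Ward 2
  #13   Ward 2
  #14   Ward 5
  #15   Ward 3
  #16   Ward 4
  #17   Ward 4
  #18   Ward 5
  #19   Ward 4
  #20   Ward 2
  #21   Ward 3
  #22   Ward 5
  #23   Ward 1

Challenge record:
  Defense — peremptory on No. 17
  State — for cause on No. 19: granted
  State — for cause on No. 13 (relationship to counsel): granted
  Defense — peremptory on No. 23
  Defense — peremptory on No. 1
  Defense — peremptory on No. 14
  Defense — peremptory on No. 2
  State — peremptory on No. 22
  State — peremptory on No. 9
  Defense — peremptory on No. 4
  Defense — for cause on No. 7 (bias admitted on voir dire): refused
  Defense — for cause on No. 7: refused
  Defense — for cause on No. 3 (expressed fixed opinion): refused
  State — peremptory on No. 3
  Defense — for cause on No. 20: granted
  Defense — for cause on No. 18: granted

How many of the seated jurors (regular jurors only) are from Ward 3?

2

Removed: #1, #2, #3, #4, #9, #13, #14, #17, #18, #19, #20, #22, #23.
Seated jurors 1–7: #5, #6, #7, #8, #10, #11, #12 (alternates #15 not counted).
Of those, in Ward 3: #8, #11 → 2.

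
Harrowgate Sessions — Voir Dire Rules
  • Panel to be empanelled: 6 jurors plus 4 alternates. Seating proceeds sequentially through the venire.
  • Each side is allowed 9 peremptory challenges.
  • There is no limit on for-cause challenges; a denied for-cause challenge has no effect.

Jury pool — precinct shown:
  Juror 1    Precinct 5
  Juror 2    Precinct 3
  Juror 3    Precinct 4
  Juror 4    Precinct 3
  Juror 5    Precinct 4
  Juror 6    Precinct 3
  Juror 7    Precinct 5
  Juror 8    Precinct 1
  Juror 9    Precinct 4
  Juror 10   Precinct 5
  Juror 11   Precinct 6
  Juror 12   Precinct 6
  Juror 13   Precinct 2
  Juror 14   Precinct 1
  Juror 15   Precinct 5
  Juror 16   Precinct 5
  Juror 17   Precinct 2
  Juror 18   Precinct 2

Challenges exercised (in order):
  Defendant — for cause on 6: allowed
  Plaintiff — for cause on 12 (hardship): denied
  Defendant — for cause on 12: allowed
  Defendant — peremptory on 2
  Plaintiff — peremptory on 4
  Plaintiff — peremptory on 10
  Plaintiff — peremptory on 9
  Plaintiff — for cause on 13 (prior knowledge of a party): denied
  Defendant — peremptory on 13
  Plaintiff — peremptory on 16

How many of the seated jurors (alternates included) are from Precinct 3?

0

Removed: #2, #4, #6, #9, #10, #12, #13, #16.
Seated (10 incl. alternates): #1, #3, #5, #7, #8, #11, #14, #15, #17, #18.
None of those are in Precinct 3 → 0.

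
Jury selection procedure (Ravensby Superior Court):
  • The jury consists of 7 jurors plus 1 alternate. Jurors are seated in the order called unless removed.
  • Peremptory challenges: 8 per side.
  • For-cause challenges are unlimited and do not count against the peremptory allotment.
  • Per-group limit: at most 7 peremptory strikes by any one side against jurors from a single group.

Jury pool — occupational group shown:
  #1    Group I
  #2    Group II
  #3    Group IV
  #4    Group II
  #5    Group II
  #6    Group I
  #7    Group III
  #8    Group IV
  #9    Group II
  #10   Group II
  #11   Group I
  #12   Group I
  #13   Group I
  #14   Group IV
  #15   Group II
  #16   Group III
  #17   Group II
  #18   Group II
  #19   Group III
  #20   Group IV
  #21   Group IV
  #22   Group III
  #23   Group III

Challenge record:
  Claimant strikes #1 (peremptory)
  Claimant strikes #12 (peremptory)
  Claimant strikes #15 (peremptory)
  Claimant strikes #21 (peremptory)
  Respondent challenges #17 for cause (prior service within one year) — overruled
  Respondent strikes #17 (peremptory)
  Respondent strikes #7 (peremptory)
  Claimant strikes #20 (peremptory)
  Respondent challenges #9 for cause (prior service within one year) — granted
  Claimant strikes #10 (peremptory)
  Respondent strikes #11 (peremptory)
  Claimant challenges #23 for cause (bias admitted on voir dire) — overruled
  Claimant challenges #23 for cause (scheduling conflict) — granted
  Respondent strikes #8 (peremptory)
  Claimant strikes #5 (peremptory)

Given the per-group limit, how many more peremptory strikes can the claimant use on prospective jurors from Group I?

Claimant peremptories so far: #1, #12, #15, #21, #20, #10, #5 — 7 of 8 used, 1 left overall.
Against Group I: #1, #12 — 2 used; per-group cap 7 leaves 5.
Binding limit: min(1, 5) = 1.

1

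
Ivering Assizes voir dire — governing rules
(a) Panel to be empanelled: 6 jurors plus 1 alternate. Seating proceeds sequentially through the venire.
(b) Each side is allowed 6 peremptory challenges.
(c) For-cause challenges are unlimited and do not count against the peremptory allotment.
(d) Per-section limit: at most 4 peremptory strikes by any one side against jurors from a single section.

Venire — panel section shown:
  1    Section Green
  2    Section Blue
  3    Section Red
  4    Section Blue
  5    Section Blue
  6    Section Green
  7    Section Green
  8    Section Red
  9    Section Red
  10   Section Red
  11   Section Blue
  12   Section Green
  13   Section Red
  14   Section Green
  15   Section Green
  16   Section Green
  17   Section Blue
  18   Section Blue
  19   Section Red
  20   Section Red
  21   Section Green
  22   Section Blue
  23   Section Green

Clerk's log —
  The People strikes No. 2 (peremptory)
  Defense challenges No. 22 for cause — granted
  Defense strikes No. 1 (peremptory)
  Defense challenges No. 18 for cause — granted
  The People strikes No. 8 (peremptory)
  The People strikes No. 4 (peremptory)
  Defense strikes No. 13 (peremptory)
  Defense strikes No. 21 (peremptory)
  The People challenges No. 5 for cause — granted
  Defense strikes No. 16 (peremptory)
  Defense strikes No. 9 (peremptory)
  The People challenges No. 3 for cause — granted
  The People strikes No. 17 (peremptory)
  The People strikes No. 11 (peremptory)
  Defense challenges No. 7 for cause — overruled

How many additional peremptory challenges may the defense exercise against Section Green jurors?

Defense peremptories so far: #1, #13, #21, #16, #9 — 5 of 6 used, 1 left overall.
Against Section Green: #1, #21, #16 — 3 used; per-section cap 4 leaves 1.
Binding limit: min(1, 1) = 1.

1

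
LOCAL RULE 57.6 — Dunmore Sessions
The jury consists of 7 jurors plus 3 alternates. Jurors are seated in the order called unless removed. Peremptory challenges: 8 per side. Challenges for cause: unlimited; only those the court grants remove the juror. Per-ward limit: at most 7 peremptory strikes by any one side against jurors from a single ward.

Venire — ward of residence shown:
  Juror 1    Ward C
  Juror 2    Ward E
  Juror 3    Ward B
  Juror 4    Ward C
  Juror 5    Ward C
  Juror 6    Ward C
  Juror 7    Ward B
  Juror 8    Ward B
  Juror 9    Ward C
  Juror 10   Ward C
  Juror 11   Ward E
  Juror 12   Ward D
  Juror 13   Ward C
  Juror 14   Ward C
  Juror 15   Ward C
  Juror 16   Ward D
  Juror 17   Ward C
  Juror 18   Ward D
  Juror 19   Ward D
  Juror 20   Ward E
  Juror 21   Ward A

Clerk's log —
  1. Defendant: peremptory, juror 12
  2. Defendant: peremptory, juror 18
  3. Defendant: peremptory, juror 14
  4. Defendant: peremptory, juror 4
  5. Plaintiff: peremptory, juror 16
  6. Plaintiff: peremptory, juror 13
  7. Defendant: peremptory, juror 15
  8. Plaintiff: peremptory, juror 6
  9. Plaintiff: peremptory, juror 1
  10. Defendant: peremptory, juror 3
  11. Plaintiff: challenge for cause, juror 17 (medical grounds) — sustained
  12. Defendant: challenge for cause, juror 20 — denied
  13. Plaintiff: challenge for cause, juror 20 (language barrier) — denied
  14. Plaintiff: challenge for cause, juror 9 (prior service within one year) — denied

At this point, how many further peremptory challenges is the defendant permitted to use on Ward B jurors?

Defendant peremptories so far: #12, #18, #14, #4, #15, #3 — 6 of 8 used, 2 left overall.
Against Ward B: #3 — 1 used; per-ward cap 7 leaves 6.
Binding limit: min(2, 6) = 2.

2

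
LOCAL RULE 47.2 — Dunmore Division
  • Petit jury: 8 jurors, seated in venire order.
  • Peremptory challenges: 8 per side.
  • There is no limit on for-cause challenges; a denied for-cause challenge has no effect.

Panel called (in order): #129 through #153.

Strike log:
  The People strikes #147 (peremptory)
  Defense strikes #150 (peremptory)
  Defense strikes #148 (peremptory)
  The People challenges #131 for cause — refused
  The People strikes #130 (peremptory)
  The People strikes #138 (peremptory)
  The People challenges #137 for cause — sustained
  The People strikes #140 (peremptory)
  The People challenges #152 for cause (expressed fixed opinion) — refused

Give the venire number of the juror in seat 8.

Removed: #130, #137, #138, #140, #147, #148, #150. (#131, #152 stay — for-cause denied.)
Seating in order: seats 1–8 → #129, #131, #132, #133, #134, #135, #136, #139.
So seat 8 is #139.

139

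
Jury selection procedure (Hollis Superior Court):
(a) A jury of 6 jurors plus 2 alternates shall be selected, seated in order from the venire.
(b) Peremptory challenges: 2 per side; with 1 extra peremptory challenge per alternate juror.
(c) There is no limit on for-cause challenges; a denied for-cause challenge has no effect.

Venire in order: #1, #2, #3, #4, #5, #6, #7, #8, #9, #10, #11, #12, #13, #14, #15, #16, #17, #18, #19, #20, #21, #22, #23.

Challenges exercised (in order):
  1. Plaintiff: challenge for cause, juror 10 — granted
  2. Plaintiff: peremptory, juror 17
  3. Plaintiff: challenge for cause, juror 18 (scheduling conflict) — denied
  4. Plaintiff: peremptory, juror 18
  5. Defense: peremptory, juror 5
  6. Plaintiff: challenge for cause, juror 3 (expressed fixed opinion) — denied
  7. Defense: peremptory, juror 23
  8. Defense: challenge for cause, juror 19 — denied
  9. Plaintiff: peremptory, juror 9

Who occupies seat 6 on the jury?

7

Removed: #5, #9, #10, #17, #18, #23. (#3, #19 stay — for-cause denied.)
Filling seats in venire order through position 6: #1, #2, #3, #4, #6, #7.
So seat 6 is #7.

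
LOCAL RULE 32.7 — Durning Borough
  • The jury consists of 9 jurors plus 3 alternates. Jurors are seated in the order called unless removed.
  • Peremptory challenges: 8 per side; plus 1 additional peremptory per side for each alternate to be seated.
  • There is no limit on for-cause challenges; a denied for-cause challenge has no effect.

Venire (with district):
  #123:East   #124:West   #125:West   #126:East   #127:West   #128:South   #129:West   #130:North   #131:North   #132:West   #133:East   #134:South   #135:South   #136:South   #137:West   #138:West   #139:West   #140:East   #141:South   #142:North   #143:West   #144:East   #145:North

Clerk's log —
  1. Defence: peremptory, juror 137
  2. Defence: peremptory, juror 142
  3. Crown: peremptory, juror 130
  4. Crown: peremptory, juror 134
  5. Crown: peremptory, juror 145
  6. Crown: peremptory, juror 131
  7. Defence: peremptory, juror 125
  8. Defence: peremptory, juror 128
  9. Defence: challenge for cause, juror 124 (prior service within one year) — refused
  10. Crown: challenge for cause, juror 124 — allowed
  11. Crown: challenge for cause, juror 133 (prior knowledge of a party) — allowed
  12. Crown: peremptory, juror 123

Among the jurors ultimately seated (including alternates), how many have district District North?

0

Removed: #123, #124, #125, #128, #130, #131, #133, #134, #137, #142, #145.
Seated (12 incl. alternates): #126, #127, #129, #132, #135, #136, #138, #139, #140, #141, #143, #144.
None of those are in District North → 0.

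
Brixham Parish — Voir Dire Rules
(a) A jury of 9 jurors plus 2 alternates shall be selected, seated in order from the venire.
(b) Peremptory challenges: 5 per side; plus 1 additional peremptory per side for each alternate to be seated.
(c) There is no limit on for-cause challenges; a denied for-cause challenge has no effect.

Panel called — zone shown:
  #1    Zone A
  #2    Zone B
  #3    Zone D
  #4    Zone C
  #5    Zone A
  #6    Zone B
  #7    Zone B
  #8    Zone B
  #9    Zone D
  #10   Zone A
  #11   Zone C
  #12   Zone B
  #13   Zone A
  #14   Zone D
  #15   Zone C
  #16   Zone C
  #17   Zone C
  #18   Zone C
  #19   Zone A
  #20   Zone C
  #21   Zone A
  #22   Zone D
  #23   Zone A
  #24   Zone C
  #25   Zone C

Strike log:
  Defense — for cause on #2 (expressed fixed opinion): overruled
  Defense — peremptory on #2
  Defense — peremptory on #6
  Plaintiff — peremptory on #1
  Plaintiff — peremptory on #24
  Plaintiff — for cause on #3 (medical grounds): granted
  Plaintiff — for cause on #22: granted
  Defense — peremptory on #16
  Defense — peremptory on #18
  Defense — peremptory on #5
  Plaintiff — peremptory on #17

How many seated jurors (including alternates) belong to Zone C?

3

Removed: #1, #2, #3, #5, #6, #16, #17, #18, #22, #24.
Seated (11 incl. alternates): #4, #7, #8, #9, #10, #11, #12, #13, #14, #15, #19.
Of those, in Zone C: #4, #11, #15 → 3.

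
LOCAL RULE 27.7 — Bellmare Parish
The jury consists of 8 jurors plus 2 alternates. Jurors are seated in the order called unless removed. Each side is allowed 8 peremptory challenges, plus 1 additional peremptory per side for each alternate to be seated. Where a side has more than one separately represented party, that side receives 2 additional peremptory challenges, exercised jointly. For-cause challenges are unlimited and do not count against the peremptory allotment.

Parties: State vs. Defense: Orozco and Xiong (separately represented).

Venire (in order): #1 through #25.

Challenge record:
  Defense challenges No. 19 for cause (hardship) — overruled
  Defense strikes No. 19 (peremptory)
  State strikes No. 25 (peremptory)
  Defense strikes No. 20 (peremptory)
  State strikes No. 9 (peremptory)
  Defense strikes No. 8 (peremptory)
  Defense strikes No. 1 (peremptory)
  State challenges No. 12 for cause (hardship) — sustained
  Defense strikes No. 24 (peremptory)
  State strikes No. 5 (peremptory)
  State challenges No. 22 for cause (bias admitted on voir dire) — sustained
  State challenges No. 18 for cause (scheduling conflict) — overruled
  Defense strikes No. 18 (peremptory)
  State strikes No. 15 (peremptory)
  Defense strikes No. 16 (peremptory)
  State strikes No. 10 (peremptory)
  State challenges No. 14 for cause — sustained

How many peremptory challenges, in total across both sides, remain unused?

State allotment: 8 base + 1 × 2 alternates = 10. Defense allotment: 8 base + 1 × 2 alternates + 2 multi-party = 12.
State peremptories used: #25, #9, #5, #15, #10 — 5 (for-cause on #12, #22, #18, #14 don't count).
Defense peremptories used: #19, #20, #8, #1, #24, #18, #16 — 7 (the for-cause on #19 doesn't count).
Remaining: (10 − 5) + (12 − 7) = 10.

10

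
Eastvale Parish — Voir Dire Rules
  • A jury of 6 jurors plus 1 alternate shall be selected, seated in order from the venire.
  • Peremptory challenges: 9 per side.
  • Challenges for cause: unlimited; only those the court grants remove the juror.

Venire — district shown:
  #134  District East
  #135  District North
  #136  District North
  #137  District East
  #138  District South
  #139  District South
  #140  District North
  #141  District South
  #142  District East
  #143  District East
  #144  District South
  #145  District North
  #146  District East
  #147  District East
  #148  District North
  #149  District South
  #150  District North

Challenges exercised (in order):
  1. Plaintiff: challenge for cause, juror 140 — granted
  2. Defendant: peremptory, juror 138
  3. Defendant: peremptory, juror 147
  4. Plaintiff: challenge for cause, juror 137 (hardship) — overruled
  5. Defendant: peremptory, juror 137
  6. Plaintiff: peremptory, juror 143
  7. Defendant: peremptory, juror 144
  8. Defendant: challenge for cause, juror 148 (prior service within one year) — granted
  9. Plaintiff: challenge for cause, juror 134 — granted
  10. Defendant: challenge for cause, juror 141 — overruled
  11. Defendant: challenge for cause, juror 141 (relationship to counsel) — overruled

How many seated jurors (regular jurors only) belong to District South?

2

Removed: #134, #137, #138, #140, #143, #144, #147, #148.
Seated jurors 1–6: #135, #136, #139, #141, #142, #145 (alternates #146 not counted).
Of those, in District South: #139, #141 → 2.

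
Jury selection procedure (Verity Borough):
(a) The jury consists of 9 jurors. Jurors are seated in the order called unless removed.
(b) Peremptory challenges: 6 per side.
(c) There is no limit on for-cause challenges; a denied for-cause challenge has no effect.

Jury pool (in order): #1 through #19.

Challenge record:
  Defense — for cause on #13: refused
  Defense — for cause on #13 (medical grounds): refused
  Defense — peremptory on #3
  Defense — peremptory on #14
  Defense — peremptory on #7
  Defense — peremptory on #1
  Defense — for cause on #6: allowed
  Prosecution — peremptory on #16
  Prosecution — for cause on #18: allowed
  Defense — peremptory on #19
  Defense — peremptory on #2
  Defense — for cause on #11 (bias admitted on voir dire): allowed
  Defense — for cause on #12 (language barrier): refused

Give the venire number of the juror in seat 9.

17

Removed: #1, #2, #3, #6, #7, #11, #14, #16, #18, #19. (#12, #13 stay — for-cause denied.)
Seating in order: seats 1–9 → #4, #5, #8, #9, #10, #12, #13, #15, #17.
So seat 9 is #17.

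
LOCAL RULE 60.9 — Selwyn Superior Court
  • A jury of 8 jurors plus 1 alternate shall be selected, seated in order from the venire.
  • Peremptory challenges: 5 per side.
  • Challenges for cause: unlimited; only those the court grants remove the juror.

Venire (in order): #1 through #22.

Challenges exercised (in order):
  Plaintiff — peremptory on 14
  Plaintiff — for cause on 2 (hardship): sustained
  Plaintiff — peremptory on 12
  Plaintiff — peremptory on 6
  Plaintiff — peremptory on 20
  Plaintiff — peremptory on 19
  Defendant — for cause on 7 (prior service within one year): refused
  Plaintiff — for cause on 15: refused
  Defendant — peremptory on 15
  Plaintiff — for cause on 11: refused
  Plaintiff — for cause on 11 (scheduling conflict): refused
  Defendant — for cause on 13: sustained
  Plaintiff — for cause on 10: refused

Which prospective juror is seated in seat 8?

Removed: #2, #6, #12, #13, #14, #15, #19, #20. (#7, #10, #11 stay — for-cause denied.)
Seating in order: seats 1–8 → #1, #3, #4, #5, #7, #8, #9, #10; alternates → #11.
So seat 8 is #10.

10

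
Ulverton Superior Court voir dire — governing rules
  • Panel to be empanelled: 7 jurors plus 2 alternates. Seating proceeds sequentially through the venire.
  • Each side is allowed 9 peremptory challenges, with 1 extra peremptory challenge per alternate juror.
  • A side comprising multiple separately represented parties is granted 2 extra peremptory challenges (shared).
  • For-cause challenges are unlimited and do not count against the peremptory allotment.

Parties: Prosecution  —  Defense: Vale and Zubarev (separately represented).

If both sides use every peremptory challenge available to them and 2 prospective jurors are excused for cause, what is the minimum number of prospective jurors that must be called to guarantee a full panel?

Seats to fill: 7 + 2 alternates = 9.
Peremptories — Prosecution: 9 + 1×2 = 11; Defense: 9 + 1×2 + 2 = 13; total 24.
For-cause removals: 2.
Minimum venire: 9 + 24 + 2 = 35.

35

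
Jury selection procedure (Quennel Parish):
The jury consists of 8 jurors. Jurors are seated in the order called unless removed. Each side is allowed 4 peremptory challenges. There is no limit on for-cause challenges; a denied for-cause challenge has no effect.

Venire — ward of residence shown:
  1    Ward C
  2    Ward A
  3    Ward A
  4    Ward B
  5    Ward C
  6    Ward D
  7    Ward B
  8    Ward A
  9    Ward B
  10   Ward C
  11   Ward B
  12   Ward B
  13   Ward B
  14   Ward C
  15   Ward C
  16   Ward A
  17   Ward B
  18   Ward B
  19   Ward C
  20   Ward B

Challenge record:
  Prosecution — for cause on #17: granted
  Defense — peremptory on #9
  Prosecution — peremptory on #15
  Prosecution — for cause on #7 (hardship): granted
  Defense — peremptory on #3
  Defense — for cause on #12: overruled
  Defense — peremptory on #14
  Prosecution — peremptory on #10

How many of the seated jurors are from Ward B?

Removed: #3, #7, #9, #10, #14, #15, #17.
Seated jurors 1–8: #1, #2, #4, #5, #6, #8, #11, #12.
Of those, in Ward B: #4, #11, #12 → 3.

3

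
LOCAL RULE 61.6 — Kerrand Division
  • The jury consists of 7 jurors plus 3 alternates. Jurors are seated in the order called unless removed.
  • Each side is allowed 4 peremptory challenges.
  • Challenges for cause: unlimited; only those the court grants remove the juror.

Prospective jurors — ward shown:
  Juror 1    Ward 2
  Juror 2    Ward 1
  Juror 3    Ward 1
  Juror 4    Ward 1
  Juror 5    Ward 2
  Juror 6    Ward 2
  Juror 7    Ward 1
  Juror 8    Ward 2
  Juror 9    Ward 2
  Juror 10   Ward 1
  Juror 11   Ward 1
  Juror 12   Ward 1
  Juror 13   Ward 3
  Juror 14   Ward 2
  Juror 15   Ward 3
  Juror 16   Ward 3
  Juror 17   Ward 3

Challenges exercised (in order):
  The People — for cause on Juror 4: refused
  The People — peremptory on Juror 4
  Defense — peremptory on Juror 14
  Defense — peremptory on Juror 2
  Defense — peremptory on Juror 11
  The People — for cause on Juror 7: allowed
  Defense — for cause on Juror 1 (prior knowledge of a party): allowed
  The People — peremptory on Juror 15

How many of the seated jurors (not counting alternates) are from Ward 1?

3

Removed: #1, #2, #4, #7, #11, #14, #15.
Seated jurors 1–7: #3, #5, #6, #8, #9, #10, #12 (alternates #13, #16, #17 not counted).
Of those, in Ward 1: #3, #10, #12 → 3.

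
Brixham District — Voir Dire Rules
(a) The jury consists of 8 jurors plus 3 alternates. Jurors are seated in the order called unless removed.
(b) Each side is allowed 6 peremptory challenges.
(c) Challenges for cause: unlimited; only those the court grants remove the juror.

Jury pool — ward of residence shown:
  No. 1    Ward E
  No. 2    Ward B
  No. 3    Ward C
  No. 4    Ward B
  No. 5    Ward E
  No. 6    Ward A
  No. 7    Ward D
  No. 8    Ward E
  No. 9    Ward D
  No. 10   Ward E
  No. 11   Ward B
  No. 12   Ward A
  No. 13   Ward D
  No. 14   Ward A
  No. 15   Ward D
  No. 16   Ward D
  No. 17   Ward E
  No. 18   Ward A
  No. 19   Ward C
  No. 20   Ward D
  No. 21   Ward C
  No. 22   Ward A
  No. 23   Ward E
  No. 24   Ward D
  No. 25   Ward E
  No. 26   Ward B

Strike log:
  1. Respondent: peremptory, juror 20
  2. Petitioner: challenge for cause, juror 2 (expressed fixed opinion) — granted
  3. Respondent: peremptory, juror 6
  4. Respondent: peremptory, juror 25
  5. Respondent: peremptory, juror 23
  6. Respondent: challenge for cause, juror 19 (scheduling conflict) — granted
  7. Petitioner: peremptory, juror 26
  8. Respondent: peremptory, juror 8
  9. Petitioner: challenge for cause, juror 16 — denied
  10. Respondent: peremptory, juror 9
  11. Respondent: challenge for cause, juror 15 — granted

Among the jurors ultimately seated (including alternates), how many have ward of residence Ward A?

Removed: #2, #6, #8, #9, #15, #19, #20, #23, #25, #26.
Seated (11 incl. alternates): #1, #3, #4, #5, #7, #10, #11, #12, #13, #14, #16.
Of those, in Ward A: #12, #14 → 2.

2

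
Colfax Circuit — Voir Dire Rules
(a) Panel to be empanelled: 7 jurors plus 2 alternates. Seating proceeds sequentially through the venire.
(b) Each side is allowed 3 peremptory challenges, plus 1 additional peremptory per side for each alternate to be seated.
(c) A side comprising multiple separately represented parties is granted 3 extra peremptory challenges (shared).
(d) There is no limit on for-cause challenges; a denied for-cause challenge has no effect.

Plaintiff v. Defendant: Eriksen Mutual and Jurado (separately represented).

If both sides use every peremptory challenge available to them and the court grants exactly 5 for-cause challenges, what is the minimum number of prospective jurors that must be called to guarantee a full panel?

Seats to fill: 7 + 2 alternates = 9.
Peremptories — Plaintiff: 3 + 1×2 = 5; Defendant: 3 + 1×2 + 3 = 8; total 13.
For-cause removals: 5.
Minimum venire: 9 + 13 + 5 = 27.

27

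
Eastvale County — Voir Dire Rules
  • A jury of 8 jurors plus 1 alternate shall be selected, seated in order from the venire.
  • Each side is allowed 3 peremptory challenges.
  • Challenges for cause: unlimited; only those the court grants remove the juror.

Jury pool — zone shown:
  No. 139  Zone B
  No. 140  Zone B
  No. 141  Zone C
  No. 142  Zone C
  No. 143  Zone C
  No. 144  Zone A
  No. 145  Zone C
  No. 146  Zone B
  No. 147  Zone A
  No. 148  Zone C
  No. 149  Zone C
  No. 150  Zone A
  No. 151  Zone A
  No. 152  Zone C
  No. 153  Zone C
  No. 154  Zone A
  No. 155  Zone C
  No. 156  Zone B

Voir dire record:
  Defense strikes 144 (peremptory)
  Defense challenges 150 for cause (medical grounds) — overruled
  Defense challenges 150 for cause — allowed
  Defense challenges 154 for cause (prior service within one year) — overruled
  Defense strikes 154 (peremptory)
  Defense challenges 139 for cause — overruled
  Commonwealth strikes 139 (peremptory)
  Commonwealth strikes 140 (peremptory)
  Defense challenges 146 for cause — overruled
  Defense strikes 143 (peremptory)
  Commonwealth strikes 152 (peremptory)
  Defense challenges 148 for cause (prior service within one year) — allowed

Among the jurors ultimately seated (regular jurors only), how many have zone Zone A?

2

Removed: #139, #140, #143, #144, #148, #150, #152, #154.
Seated jurors 1–8: #141, #142, #145, #146, #147, #149, #151, #153 (alternates #155 not counted).
Of those, in Zone A: #147, #151 → 2.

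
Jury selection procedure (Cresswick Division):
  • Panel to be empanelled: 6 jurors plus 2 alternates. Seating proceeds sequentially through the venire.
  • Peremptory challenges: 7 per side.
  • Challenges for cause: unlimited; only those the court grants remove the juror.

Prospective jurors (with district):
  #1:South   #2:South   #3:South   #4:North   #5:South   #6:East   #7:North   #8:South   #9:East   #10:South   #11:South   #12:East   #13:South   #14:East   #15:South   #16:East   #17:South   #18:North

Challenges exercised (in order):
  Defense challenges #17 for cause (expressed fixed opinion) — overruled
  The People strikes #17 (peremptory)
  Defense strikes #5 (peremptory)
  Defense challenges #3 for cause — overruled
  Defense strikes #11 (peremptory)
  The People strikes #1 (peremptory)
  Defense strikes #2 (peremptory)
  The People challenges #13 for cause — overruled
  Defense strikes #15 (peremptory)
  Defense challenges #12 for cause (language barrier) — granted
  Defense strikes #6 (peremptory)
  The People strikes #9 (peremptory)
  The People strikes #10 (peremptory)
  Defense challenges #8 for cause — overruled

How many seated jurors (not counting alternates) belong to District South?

Removed: #1, #2, #5, #6, #9, #10, #11, #12, #15, #17.
Seated jurors 1–6: #3, #4, #7, #8, #13, #14 (alternates #16, #18 not counted).
Of those, in District South: #3, #8, #13 → 3.

3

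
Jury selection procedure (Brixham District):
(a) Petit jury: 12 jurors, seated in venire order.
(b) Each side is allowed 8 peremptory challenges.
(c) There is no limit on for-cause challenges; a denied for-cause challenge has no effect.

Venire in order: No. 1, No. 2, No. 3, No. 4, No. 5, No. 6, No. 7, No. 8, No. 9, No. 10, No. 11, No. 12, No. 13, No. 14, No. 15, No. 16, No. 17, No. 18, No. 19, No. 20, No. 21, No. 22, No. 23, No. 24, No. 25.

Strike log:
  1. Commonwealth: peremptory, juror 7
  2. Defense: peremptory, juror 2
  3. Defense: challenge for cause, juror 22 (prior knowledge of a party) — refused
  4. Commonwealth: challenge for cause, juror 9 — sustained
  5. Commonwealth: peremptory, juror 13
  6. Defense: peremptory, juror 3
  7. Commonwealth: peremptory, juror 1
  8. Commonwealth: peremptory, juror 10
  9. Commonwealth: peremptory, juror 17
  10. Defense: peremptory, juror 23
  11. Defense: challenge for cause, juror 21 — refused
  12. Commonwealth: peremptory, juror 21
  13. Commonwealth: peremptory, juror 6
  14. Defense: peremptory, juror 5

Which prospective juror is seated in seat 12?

Removed: #1, #2, #3, #5, #6, #7, #9, #10, #13, #17, #21, #23. (#22 stays — for-cause denied.)
Seating in order: seats 1–12 → #4, #8, #11, #12, #14, #15, #16, #18, #19, #20, #22, #24.
So seat 12 is #24.

24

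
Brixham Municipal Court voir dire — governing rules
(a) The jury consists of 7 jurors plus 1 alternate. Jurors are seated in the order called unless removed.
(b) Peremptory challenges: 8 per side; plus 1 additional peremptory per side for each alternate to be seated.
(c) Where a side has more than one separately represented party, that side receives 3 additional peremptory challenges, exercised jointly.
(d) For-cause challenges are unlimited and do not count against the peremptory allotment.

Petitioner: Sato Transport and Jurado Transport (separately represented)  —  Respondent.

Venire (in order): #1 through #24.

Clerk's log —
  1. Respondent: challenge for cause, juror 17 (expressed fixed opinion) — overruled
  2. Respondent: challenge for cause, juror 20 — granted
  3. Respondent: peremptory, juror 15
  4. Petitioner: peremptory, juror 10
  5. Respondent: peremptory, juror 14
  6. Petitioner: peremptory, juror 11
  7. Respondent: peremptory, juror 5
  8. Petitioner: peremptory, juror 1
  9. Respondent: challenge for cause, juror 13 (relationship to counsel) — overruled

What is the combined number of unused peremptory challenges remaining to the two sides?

Petitioner allotment: 8 base + 1 × 1 alternate + 3 multi-party = 12. Respondent allotment: 8 base + 1 × 1 alternate = 9.
Petitioner peremptories used: #10, #11, #1 — 3.
Respondent peremptories used: #15, #14, #5 — 3 (for-cause on #17, #20, #13 don't count).
Remaining: (12 − 3) + (9 − 3) = 15.

15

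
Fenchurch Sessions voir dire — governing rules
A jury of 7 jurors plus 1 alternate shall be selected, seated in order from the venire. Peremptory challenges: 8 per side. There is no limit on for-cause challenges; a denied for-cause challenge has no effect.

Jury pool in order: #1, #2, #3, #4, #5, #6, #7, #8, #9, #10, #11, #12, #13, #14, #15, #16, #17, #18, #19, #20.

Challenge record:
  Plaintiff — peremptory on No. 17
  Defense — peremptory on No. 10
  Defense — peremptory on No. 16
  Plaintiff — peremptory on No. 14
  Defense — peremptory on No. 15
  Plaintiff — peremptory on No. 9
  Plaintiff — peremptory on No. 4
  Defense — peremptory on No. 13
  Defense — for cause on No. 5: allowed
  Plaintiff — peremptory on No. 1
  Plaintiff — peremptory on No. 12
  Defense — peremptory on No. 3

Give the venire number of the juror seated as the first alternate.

20

Removed: #1, #3, #4, #5, #9, #10, #12, #13, #14, #15, #16, #17.
Filling seats in venire order through position 8: #2, #6, #7, #8, #11, #18, #19, #20.
So alternate 1 is #20.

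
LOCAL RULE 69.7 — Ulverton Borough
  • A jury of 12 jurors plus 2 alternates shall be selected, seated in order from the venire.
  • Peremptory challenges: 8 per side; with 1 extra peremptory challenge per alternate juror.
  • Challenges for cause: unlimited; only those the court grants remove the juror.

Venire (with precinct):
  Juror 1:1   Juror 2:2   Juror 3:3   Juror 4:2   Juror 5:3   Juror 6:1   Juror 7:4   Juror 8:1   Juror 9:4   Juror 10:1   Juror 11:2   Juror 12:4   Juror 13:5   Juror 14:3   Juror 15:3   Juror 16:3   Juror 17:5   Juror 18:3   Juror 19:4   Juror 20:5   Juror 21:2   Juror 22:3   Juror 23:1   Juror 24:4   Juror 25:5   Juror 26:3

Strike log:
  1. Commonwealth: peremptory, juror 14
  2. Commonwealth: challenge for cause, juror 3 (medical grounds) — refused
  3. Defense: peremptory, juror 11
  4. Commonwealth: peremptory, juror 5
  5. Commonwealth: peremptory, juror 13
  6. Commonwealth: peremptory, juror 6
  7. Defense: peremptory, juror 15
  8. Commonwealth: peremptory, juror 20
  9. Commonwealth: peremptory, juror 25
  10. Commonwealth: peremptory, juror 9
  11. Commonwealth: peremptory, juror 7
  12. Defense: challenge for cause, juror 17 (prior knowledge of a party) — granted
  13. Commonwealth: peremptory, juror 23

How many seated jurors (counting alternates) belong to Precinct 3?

5

Removed: #5, #6, #7, #9, #11, #13, #14, #15, #17, #20, #23, #25.
Seated (14 incl. alternates): #1, #2, #3, #4, #8, #10, #12, #16, #18, #19, #21, #22, #24, #26.
Of those, in Precinct 3: #3, #16, #18, #22, #26 → 5.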